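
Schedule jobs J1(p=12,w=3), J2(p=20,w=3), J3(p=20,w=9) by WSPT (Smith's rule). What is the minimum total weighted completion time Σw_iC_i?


WSPT order (by p/w): J3 → J1 → J2
  J3: C=20, w·C=9×20=180
  J1: C=32, w·C=3×32=96
  J2: C=52, w·C=3×52=156
Σ w·C = 432
= 432


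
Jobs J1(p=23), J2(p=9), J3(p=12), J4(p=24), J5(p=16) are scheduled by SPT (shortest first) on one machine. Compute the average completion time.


SPT order: J2 → J3 → J5 → J1 → J4
Completion times:
  J2: C=9
  J3: C=21
  J5: C=37
  J1: C=60
  J4: C=84
Sum = 211, n = 5
Mean flow = 211/5
= 42.20


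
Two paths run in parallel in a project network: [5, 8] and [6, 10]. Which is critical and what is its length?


Path A: 5 + 8 = 13
Path B: 6 + 10 = 16
Critical path = longest = max(13, 16)
= 16 (Path B)


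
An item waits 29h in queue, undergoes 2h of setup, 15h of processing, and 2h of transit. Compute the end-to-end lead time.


Lead time = queue + setup + processing + transit
= 29 + 2 + 15 + 2
= 48 hours


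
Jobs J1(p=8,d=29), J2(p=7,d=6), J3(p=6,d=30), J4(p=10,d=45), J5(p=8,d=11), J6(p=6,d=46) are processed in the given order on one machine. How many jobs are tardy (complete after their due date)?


Completion vs due date:
  J1: C=8, d=29 → on time
  J2: C=15, d=6 → TARDY
  J3: C=21, d=30 → on time
  J4: C=31, d=45 → on time
  J5: C=39, d=11 → TARDY
  J6: C=45, d=46 → on time
Tardy jobs: J2, J5
Count = 2


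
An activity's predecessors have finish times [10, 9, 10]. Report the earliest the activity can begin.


ES = max of all predecessor completion times
Predecessors: [10, 9, 10]
ES = max(10, 9, 10)
= 10


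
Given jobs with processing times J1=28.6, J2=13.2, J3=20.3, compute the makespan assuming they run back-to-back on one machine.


Sequential makespan: sum all processing times
= 28.6 + 13.2 + 20.3
= 62.1 time units


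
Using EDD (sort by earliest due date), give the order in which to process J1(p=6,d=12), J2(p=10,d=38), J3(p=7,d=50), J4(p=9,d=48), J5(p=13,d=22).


EDD: sort by earliest due date
  J1: d=12, p=6
  J5: d=22, p=13
  J2: d=38, p=10
  J4: d=48, p=9
  J3: d=50, p=7
Order: J1 → J5 → J2 → J4 → J3


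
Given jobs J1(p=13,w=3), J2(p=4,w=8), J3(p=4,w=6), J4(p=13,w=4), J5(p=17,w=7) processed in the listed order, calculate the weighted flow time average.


Completion times:
  J1: C=13, w×C=3×13=39
  J2: C=17, w×C=8×17=136
  J3: C=21, w×C=6×21=126
  J4: C=34, w×C=4×34=136
  J5: C=51, w×C=7×51=357
Sum w×C = 794
Sum w = 28
Weighted avg = 794/28
= 28.36


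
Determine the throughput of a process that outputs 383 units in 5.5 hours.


Throughput = units / time
= 383 / 5.5
= 69.6 units/hour


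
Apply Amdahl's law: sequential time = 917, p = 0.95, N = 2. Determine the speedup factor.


Amdahl's law: T_p = T × ((1-p) + p/N)
= 917 × ((1-0.95) + 0.95/2)
= 917 × (0.05 + 0.4750)
= 917 × 0.5250
= 481.43
Speedup = 917/481.43
= 1.90×


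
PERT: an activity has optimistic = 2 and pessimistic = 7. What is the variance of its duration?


σ² = ((p - o) / 6)² = (p - o)² / 36
= (7 - 2)² / 36
= 5² / 36
= 25 / 36
= 0.6944


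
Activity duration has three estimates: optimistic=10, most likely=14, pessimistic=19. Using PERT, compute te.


te = (o + 4m + p) / 6
= (10 + 4×14 + 19) / 6
= (10 + 56 + 19) / 6
= 85 / 6
= 14.17


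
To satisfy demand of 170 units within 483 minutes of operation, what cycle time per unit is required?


Cycle time = available time / demand
= 483 / 170
= 2.84 min/unit


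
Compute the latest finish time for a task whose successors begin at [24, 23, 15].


LF = min of all successor start times
Successors start at: [24, 23, 15]
LF = min(24, 23, 15)
= 15


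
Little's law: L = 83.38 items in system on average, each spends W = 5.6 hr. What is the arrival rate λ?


Little's law: L = λW → λ = L / W
= 83.38 / 5.6
= 14.89 per hour


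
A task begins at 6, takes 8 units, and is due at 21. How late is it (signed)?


Completion = 6 + 8 = 14
Lateness = C - d = 14 - 21
= -7


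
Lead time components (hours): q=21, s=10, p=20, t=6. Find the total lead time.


Lead time = queue + setup + processing + transit
= 21 + 10 + 20 + 6
= 57 hours


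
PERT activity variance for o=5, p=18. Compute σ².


σ² = ((p - o) / 6)² = (p - o)² / 36
= (18 - 5)² / 36
= 13² / 36
= 169 / 36
= 4.6944


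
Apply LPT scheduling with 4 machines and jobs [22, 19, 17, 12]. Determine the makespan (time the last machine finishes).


Jobs (LPT sorted): [22, 19, 17, 12]
Machines: 4
  J=22 → Machine 1 (load: 0+22=22)
  J=19 → Machine 2 (load: 0+19=19)
  J=17 → Machine 3 (load: 0+17=17)
  J=12 → Machine 4 (load: 0+12=12)
Machine loads: [22, 19, 17, 12]
Makespan = max = 22 time units


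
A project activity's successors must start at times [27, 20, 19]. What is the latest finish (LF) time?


LF = min of all successor start times
Successors start at: [27, 20, 19]
LF = min(27, 20, 19)
= 19


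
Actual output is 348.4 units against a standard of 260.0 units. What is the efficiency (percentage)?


Efficiency = (actual / standard) × 100
= (348.4 / 260.0) × 100
= 134.0%


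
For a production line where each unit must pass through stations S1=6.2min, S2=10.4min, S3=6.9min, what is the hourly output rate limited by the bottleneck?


Bottleneck = longest station time
Station times: [6.2, 10.4, 6.9]
Max = 10.4 min
Rate = 60 / 10.4
= 5.77 units/hour (bottleneck: 10.4min)


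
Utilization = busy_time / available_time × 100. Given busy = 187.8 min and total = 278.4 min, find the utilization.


Utilization = busy / total × 100
= 187.8 / 278.4 × 100
= 67.5%


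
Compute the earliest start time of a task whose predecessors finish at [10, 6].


ES = max of all predecessor completion times
Predecessors: [10, 6]
ES = max(10, 6)
= 10


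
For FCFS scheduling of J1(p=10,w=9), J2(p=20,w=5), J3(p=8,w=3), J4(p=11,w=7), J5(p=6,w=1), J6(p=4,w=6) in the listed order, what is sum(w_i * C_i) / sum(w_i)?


Completion times:
  J1: C=10, w×C=9×10=90
  J2: C=30, w×C=5×30=150
  J3: C=38, w×C=3×38=114
  J4: C=49, w×C=7×49=343
  J5: C=55, w×C=1×55=55
  J6: C=59, w×C=6×59=354
Sum w×C = 1106
Sum w = 31
Weighted avg = 1106/31
= 35.68


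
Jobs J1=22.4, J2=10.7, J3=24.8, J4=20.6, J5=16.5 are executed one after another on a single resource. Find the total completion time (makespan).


Sequential makespan: sum all processing times
= 22.4 + 10.7 + 24.8 + 20.6 + 16.5
= 95.0 time units


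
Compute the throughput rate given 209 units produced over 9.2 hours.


Throughput = units / time
= 209 / 9.2
= 22.7 units/hour


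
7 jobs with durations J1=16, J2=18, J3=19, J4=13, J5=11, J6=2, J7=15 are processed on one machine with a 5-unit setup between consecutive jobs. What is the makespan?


Makespan = Σ processing + (n-1) × setup
= (16 + 18 + 19 + 13 + 11 + 2 + 15) + (7-1)×5
= 94 + 30
= 124 time units


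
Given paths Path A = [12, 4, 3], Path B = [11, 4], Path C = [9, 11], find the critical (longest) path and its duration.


Path A: 12 + 4 + 3 = 19
Path B: 11 + 4 = 15
Path C: 9 + 11 = 20
Critical path = longest = max(19, 15, 20)
= 20 (Path C)


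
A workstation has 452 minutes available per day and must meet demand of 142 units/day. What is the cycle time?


Cycle time = available time / demand
= 452 / 142
= 3.18 min/unit


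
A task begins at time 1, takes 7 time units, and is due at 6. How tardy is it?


Completion = start + processing = 1 + 7 = 8
Tardiness = max(0, C - d) = max(0, 8 - 6)
= max(0, 2)
= 2


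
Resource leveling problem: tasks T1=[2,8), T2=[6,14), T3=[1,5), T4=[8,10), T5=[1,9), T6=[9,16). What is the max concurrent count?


Check each time point for overlaps:
  t=2: 3 tasks active (T1, T3, T5)
Max concurrent = 3


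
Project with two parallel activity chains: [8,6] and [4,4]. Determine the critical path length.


Path A: 8 + 6 = 14
Path B: 4 + 4 = 8
Critical path = longest = max(14, 8)
= 14 (Path A)


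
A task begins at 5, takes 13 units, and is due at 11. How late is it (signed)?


Completion = 5 + 13 = 18
Lateness = C - d = 18 - 11
= 7


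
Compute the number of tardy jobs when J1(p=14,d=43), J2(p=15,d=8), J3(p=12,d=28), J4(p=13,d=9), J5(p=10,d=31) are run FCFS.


Completion vs due date:
  J1: C=14, d=43 → on time
  J2: C=29, d=8 → TARDY
  J3: C=41, d=28 → TARDY
  J4: C=54, d=9 → TARDY
  J5: C=64, d=31 → TARDY
Tardy jobs: J2, J3, J4, J5
Count = 4


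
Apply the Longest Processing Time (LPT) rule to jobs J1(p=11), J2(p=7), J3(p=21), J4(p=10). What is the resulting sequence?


LPT: sort by longest processing time first
  J3: p=21
  J1: p=11
  J4: p=10
  J2: p=7
Order: J3 → J1 → J4 → J2


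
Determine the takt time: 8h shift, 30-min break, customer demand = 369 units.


Available = 8×60 - 30 = 450 min
Takt time = 450 / 369
= 1.22 min/unit


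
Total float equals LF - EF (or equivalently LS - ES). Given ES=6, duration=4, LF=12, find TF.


EF = ES + duration = 6 + 4 = 10
LS = LF - duration = 12 - 4 = 8
Total Float = LF - EF = 12 - 10
(or LS - ES = 8 - 6)
= 2


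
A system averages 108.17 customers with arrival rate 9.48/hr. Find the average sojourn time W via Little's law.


Little's law: L = λW → W = L / λ
= 108.17 / 9.48
= 11.41 hours


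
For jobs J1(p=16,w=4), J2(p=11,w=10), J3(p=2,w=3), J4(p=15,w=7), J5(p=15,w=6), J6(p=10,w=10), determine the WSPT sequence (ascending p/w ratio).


WSPT (Smith's rule): sort by p/w ascending
  J3: p/w = 2/3 = 0.667
  J6: p/w = 10/10 = 1.000
  J2: p/w = 11/10 = 1.100
  J4: p/w = 15/7 = 2.143
  J5: p/w = 15/6 = 2.500
  J1: p/w = 16/4 = 4.000
Order: J3 → J6 → J2 → J4 → J5 → J1


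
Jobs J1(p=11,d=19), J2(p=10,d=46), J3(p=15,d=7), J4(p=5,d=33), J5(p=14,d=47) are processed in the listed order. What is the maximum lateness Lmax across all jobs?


Lateness per job (L = C - d):
  J1: C=11, d=19, L=-8
  J2: C=21, d=46, L=-25
  J3: C=36, d=7, L=29
  J4: C=41, d=33, L=8
  J5: C=55, d=47, L=8
Lmax = max(-8, -25, 29, 8, 8)
= 29


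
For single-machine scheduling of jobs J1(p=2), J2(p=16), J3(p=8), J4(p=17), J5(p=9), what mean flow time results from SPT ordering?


SPT order: J1 → J3 → J5 → J2 → J4
Completion times:
  J1: C=2
  J3: C=10
  J5: C=19
  J2: C=35
  J4: C=52
Sum = 118, n = 5
Mean flow = 118/5
= 23.60


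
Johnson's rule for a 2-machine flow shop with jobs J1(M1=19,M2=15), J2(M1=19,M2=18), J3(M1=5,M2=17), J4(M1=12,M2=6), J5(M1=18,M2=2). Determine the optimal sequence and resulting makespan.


Johnson's rule:
Group 1 (M1≤M2, sort by M1): ['J3']
Group 2 (M1>M2, sort desc M2): ['J2', 'J1', 'J4', 'J5']
Sequence: J3 → J2 → J1 → J4 → J5
Makespan calculation:
  J3: M1 done=5, M2 done=22
  J2: M1 done=24, M2 done=42
  J1: M1 done=43, M2 done=58
  J4: M1 done=55, M2 done=64
  J5: M1 done=73, M2 done=75
= Sequence: J3 → J2 → J1 → J4 → J5, Makespan: 75


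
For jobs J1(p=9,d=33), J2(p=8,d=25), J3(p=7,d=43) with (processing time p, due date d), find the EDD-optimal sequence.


EDD: sort by earliest due date
  J2: d=25, p=8
  J1: d=33, p=9
  J3: d=43, p=7
Order: J2 → J1 → J3


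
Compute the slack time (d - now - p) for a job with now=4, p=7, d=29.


Slack = due - current_time - processing
= 29 - 4 - 7
= 18


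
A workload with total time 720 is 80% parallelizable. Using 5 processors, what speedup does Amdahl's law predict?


Amdahl's law: T_p = T × ((1-p) + p/N)
= 720 × ((1-0.8) + 0.8/5)
= 720 × (0.20 + 0.1600)
= 720 × 0.3600
= 259.20
Speedup = 720/259.20
= 2.78×


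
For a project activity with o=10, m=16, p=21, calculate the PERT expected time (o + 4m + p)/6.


te = (o + 4m + p) / 6
= (10 + 4×16 + 21) / 6
= (10 + 64 + 21) / 6
= 95 / 6
= 15.83


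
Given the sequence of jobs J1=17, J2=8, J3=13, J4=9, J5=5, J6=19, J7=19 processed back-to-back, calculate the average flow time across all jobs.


Completion times:
  J1: completes at 17
  J2: completes at 25
  J3: completes at 38
  J4: completes at 47
  J5: completes at 52
  J6: completes at 71
  J7: completes at 90
Sum = 340
Average = 340/7
= 48.57


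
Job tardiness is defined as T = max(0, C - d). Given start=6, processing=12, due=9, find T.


Completion = start + processing = 6 + 12 = 18
Tardiness = max(0, C - d) = max(0, 18 - 9)
= max(0, 9)
= 9


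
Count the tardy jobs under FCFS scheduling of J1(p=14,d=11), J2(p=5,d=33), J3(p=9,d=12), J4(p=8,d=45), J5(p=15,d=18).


Completion vs due date:
  J1: C=14, d=11 → TARDY
  J2: C=19, d=33 → on time
  J3: C=28, d=12 → TARDY
  J4: C=36, d=45 → on time
  J5: C=51, d=18 → TARDY
Tardy jobs: J1, J3, J5
Count = 3


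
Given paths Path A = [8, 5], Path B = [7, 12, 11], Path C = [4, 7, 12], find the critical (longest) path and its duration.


Path A: 8 + 5 = 13
Path B: 7 + 12 + 11 = 30
Path C: 4 + 7 + 12 = 23
Critical path = longest = max(13, 30, 23)
= 30 (Path B)


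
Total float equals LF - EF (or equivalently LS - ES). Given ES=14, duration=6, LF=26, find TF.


EF = ES + duration = 14 + 6 = 20
LS = LF - duration = 26 - 6 = 20
Total Float = LF - EF = 26 - 20
(or LS - ES = 20 - 14)
= 6


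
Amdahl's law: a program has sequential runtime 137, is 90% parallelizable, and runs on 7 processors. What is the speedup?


Amdahl's law: T_p = T × ((1-p) + p/N)
= 137 × ((1-0.9) + 0.9/7)
= 137 × (0.10 + 0.1286)
= 137 × 0.2286
= 31.31
Speedup = 137/31.31
= 4.38×


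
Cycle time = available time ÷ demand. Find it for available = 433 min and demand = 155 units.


Cycle time = available time / demand
= 433 / 155
= 2.79 min/unit


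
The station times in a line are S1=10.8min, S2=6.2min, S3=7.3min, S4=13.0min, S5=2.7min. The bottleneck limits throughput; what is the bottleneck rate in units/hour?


Bottleneck = longest station time
Station times: [10.8, 6.2, 7.3, 13.0, 2.7]
Max = 13.0 min
Rate = 60 / 13.0
= 4.62 units/hour (bottleneck: 13.0min)


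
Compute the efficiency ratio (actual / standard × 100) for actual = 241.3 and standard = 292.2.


Efficiency = (actual / standard) × 100
= (241.3 / 292.2) × 100
= 82.6%


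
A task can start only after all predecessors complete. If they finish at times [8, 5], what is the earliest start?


ES = max of all predecessor completion times
Predecessors: [8, 5]
ES = max(8, 5)
= 8


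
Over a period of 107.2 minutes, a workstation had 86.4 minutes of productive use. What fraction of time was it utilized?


Utilization = busy / total × 100
= 86.4 / 107.2 × 100
= 80.6%


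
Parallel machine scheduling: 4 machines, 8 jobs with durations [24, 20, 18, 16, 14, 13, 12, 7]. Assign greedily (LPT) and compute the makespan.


Jobs (LPT sorted): [24, 20, 18, 16, 14, 13, 12, 7]
Machines: 4
  J=24 → Machine 1 (load: 0+24=24)
  J=20 → Machine 2 (load: 0+20=20)
  J=18 → Machine 3 (load: 0+18=18)
  J=16 → Machine 4 (load: 0+16=16)
  J=14 → Machine 4 (load: 16+14=30)
  J=13 → Machine 3 (load: 18+13=31)
  J=12 → Machine 2 (load: 20+12=32)
  J=7 → Machine 1 (load: 24+7=31)
Machine loads: [31, 32, 31, 30]
Makespan = max = 32 time units


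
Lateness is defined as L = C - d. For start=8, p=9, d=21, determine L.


Completion = 8 + 9 = 17
Lateness = C - d = 17 - 21
= -4


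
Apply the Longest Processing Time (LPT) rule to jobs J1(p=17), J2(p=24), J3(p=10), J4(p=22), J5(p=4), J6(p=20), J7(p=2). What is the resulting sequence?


LPT: sort by longest processing time first
  J2: p=24
  J4: p=22
  J6: p=20
  J1: p=17
  J3: p=10
  J5: p=4
  J7: p=2
Order: J2 → J4 → J6 → J1 → J3 → J5 → J7


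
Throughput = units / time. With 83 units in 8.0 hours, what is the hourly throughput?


Throughput = units / time
= 83 / 8.0
= 10.4 units/hour


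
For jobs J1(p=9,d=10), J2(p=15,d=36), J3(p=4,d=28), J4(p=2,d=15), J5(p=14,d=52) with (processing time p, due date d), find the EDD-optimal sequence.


EDD: sort by earliest due date
  J1: d=10, p=9
  J4: d=15, p=2
  J3: d=28, p=4
  J2: d=36, p=15
  J5: d=52, p=14
Order: J1 → J4 → J3 → J2 → J5


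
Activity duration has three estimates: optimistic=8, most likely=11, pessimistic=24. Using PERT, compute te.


te = (o + 4m + p) / 6
= (8 + 4×11 + 24) / 6
= (8 + 44 + 24) / 6
= 76 / 6
= 12.67


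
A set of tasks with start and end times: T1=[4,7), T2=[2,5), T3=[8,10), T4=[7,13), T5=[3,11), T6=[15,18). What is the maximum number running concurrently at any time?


Check each time point for overlaps:
  t=4: 3 tasks active (T1, T2, T5)
Max concurrent = 3


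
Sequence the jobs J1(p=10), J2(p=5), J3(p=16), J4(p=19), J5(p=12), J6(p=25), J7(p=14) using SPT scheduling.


SPT: sort by shortest processing time
  J2: p=5
  J1: p=10
  J5: p=12
  J7: p=14
  J3: p=16
  J4: p=19
  J6: p=25
Order: J2 → J1 → J5 → J7 → J3 → J4 → J6


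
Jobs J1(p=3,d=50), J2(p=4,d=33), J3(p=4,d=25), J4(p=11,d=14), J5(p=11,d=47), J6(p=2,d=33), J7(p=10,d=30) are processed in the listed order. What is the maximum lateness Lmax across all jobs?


Lateness per job (L = C - d):
  J1: C=3, d=50, L=-47
  J2: C=7, d=33, L=-26
  J3: C=11, d=25, L=-14
  J4: C=22, d=14, L=8
  J5: C=33, d=47, L=-14
  J6: C=35, d=33, L=2
  J7: C=45, d=30, L=15
Lmax = max(-47, -26, -14, 8, -14, 2, 15)
= 15


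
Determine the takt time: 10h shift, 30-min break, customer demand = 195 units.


Available = 10×60 - 30 = 570 min
Takt time = 570 / 195
= 2.92 min/unit


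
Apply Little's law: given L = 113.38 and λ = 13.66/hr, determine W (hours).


Little's law: L = λW → W = L / λ
= 113.38 / 13.66
= 8.30 hours


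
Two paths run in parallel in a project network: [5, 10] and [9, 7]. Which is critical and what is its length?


Path A: 5 + 10 = 15
Path B: 9 + 7 = 16
Critical path = longest = max(15, 16)
= 16 (Path B)


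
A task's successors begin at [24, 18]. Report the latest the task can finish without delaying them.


LF = min of all successor start times
Successors start at: [24, 18]
LF = min(24, 18)
= 18


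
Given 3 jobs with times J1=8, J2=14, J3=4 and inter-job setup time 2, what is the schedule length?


Makespan = Σ processing + (n-1) × setup
= (8 + 14 + 4) + (3-1)×2
= 26 + 4
= 30 time units


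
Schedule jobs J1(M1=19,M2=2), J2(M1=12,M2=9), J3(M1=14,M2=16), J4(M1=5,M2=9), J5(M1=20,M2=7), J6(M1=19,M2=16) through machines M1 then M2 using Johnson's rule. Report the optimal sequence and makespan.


Johnson's rule:
Group 1 (M1≤M2, sort by M1): ['J4', 'J3']
Group 2 (M1>M2, sort desc M2): ['J6', 'J2', 'J5', 'J1']
Sequence: J4 → J3 → J6 → J2 → J5 → J1
Makespan calculation:
  J4: M1 done=5, M2 done=14
  J3: M1 done=19, M2 done=35
  J6: M1 done=38, M2 done=54
  J2: M1 done=50, M2 done=63
  J5: M1 done=70, M2 done=77
  J1: M1 done=89, M2 done=91
= Sequence: J4 → J3 → J6 → J2 → J5 → J1, Makespan: 91


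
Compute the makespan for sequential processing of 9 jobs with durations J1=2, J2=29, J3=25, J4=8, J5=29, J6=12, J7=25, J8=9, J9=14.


Sequential makespan: sum all processing times
= 2 + 29 + 25 + 8 + 29 + 12 + 25 + 9 + 14
= 153 time units


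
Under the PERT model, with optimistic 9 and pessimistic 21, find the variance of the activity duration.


σ² = ((p - o) / 6)² = (p - o)² / 36
= (21 - 9)² / 36
= 12² / 36
= 144 / 36
= 4.0000


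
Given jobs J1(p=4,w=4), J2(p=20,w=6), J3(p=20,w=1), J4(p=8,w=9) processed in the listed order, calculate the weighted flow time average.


Completion times:
  J1: C=4, w×C=4×4=16
  J2: C=24, w×C=6×24=144
  J3: C=44, w×C=1×44=44
  J4: C=52, w×C=9×52=468
Sum w×C = 672
Sum w = 20
Weighted avg = 672/20
= 33.60


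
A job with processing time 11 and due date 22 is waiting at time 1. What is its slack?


Slack = due - current_time - processing
= 22 - 1 - 11
= 10


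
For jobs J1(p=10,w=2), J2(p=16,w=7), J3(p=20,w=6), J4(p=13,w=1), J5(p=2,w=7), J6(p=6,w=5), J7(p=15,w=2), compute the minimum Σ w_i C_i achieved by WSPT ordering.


WSPT order (by p/w): J5 → J6 → J2 → J3 → J1 → J7 → J4
  J5: C=2, w·C=7×2=14
  J6: C=8, w·C=5×8=40
  J2: C=24, w·C=7×24=168
  J3: C=44, w·C=6×44=264
  J1: C=54, w·C=2×54=108
  J7: C=69, w·C=2×69=138
  J4: C=82, w·C=1×82=82
Σ w·C = 814
= 814


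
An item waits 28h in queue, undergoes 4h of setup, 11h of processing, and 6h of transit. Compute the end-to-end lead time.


Lead time = queue + setup + processing + transit
= 28 + 4 + 11 + 6
= 49 hours


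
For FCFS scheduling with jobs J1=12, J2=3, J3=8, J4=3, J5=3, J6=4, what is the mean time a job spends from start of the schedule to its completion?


Completion times:
  J1: completes at 12
  J2: completes at 15
  J3: completes at 23
  J4: completes at 26
  J5: completes at 29
  J6: completes at 33
Sum = 138
Average = 138/6
= 23.00


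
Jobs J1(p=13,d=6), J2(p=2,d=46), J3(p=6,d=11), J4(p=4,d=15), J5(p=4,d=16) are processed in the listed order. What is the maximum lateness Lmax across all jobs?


Lateness per job (L = C - d):
  J1: C=13, d=6, L=7
  J2: C=15, d=46, L=-31
  J3: C=21, d=11, L=10
  J4: C=25, d=15, L=10
  J5: C=29, d=16, L=13
Lmax = max(7, -31, 10, 10, 13)
= 13


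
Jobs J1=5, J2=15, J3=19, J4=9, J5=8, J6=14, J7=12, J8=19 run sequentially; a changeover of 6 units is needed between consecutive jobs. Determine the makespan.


Makespan = Σ processing + (n-1) × setup
= (5 + 15 + 19 + 9 + 8 + 14 + 12 + 19) + (8-1)×6
= 101 + 42
= 143 time units


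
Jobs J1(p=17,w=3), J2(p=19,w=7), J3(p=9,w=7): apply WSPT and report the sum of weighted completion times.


WSPT order (by p/w): J3 → J2 → J1
  J3: C=9, w·C=7×9=63
  J2: C=28, w·C=7×28=196
  J1: C=45, w·C=3×45=135
Σ w·C = 394
= 394


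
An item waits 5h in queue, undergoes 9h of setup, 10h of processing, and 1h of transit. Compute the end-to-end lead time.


Lead time = queue + setup + processing + transit
= 5 + 9 + 10 + 1
= 25 hours


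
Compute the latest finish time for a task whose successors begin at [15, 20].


LF = min of all successor start times
Successors start at: [15, 20]
LF = min(15, 20)
= 15


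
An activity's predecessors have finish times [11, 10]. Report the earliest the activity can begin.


ES = max of all predecessor completion times
Predecessors: [11, 10]
ES = max(11, 10)
= 11


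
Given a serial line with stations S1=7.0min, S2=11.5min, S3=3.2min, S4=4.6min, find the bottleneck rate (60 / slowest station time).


Bottleneck = longest station time
Station times: [7.0, 11.5, 3.2, 4.6]
Max = 11.5 min
Rate = 60 / 11.5
= 5.22 units/hour (bottleneck: 11.5min)


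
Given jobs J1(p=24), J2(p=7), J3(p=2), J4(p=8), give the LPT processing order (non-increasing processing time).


LPT: sort by longest processing time first
  J1: p=24
  J4: p=8
  J2: p=7
  J3: p=2
Order: J1 → J4 → J2 → J3


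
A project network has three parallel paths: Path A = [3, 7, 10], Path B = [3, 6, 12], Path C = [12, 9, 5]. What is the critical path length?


Path A: 3 + 7 + 10 = 20
Path B: 3 + 6 + 12 = 21
Path C: 12 + 9 + 5 = 26
Critical path = longest = max(20, 21, 26)
= 26 (Path C)


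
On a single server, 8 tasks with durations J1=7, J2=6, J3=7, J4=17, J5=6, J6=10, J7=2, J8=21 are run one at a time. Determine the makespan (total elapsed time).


Sequential makespan: sum all processing times
= 7 + 6 + 7 + 17 + 6 + 10 + 2 + 21
= 76 time units


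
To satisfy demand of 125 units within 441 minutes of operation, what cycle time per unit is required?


Cycle time = available time / demand
= 441 / 125
= 3.53 min/unit


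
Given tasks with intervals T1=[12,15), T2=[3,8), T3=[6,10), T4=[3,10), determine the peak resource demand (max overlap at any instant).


Check each time point for overlaps:
  t=6: 3 tasks active (T2, T3, T4)
Max concurrent = 3


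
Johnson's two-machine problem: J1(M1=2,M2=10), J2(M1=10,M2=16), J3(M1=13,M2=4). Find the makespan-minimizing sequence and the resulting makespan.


Johnson's rule:
Group 1 (M1≤M2, sort by M1): ['J1', 'J2']
Group 2 (M1>M2, sort desc M2): ['J3']
Sequence: J1 → J2 → J3
Makespan calculation:
  J1: M1 done=2, M2 done=12
  J2: M1 done=12, M2 done=28
  J3: M1 done=25, M2 done=32
= Sequence: J1 → J2 → J3, Makespan: 32


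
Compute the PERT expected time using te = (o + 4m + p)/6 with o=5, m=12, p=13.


te = (o + 4m + p) / 6
= (5 + 4×12 + 13) / 6
= (5 + 48 + 13) / 6
= 66 / 6
= 11.00


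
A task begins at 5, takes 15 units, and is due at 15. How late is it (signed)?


Completion = 5 + 15 = 20
Lateness = C - d = 20 - 15
= 5


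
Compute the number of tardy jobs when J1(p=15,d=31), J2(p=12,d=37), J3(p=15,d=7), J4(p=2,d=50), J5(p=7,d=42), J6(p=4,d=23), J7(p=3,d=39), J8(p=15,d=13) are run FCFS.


Completion vs due date:
  J1: C=15, d=31 → on time
  J2: C=27, d=37 → on time
  J3: C=42, d=7 → TARDY
  J4: C=44, d=50 → on time
  J5: C=51, d=42 → TARDY
  J6: C=55, d=23 → TARDY
  J7: C=58, d=39 → TARDY
  J8: C=73, d=13 → TARDY
Tardy jobs: J3, J5, J6, J7, J8
Count = 5


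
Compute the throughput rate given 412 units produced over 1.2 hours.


Throughput = units / time
= 412 / 1.2
= 343.3 units/hour


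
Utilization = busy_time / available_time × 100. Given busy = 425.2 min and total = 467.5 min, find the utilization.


Utilization = busy / total × 100
= 425.2 / 467.5 × 100
= 91.0%


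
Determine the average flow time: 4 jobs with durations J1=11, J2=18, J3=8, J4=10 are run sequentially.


Completion times:
  J1: completes at 11
  J2: completes at 29
  J3: completes at 37
  J4: completes at 47
Sum = 124
Average = 124/4
= 31.00


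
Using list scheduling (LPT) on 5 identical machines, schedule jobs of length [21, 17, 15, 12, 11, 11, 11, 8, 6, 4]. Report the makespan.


Jobs (LPT sorted): [21, 17, 15, 12, 11, 11, 11, 8, 6, 4]
Machines: 5
  J=21 → Machine 1 (load: 0+21=21)
  J=17 → Machine 2 (load: 0+17=17)
  J=15 → Machine 3 (load: 0+15=15)
  J=12 → Machine 4 (load: 0+12=12)
  J=11 → Machine 5 (load: 0+11=11)
  J=11 → Machine 5 (load: 11+11=22)
  J=11 → Machine 4 (load: 12+11=23)
  J=8 → Machine 3 (load: 15+8=23)
  J=6 → Machine 2 (load: 17+6=23)
  J=4 → Machine 1 (load: 21+4=25)
Machine loads: [25, 23, 23, 23, 22]
Makespan = max = 25 time units


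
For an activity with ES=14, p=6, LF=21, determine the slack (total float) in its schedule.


EF = ES + duration = 14 + 6 = 20
LS = LF - duration = 21 - 6 = 15
Total Float = LF - EF = 21 - 20
(or LS - ES = 15 - 14)
= 1


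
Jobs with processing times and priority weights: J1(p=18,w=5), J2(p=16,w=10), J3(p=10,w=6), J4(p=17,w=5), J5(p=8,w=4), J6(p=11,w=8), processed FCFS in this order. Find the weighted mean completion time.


Completion times:
  J1: C=18, w×C=5×18=90
  J2: C=34, w×C=10×34=340
  J3: C=44, w×C=6×44=264
  J4: C=61, w×C=5×61=305
  J5: C=69, w×C=4×69=276
  J6: C=80, w×C=8×80=640
Sum w×C = 1915
Sum w = 38
Weighted avg = 1915/38
= 50.39


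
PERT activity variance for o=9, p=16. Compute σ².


σ² = ((p - o) / 6)² = (p - o)² / 36
= (16 - 9)² / 36
= 7² / 36
= 49 / 36
= 1.3611


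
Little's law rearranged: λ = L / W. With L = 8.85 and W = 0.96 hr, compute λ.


Little's law: L = λW → λ = L / W
= 8.85 / 0.96
= 9.22 per hour


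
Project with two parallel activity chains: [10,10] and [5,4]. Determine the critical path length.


Path A: 10 + 10 = 20
Path B: 5 + 4 = 9
Critical path = longest = max(20, 9)
= 20 (Path A)


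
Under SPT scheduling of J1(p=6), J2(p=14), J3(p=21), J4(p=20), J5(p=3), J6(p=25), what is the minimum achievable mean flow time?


SPT order: J5 → J1 → J2 → J4 → J3 → J6
Completion times:
  J5: C=3
  J1: C=9
  J2: C=23
  J4: C=43
  J3: C=64
  J6: C=89
Sum = 231, n = 6
Mean flow = 231/6
= 38.50


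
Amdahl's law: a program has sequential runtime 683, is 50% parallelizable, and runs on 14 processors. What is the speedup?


Amdahl's law: T_p = T × ((1-p) + p/N)
= 683 × ((1-0.5) + 0.5/14)
= 683 × (0.50 + 0.0357)
= 683 × 0.5357
= 365.89
Speedup = 683/365.89
= 1.87×


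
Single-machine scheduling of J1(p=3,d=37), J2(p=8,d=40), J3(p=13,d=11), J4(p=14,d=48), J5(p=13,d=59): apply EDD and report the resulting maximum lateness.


EDD order: J3 → J1 → J2 → J4 → J5
Completion and lateness:
  J3: C=13, d=11, L=13-11=2
  J1: C=16, d=37, L=16-37=-21
  J2: C=24, d=40, L=24-40=-16
  J4: C=38, d=48, L=38-48=-10
  J5: C=51, d=59, L=51-59=-8
Lmax = max(2, -21, -16, -10, -8)
= 2


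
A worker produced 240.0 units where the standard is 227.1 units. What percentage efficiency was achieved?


Efficiency = (actual / standard) × 100
= (240.0 / 227.1) × 100
= 105.7%


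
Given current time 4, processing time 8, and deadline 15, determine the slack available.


Slack = due - current_time - processing
= 15 - 4 - 8
= 3


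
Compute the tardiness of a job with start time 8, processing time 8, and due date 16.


Completion = start + processing = 8 + 8 = 16
Tardiness = max(0, C - d) = max(0, 16 - 16)
= max(0, 0)
= 0


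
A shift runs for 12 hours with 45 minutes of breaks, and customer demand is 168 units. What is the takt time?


Available = 12×60 - 45 = 675 min
Takt time = 675 / 168
= 4.02 min/unit


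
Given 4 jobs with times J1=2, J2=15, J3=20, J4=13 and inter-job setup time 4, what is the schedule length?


Makespan = Σ processing + (n-1) × setup
= (2 + 15 + 20 + 13) + (4-1)×4
= 50 + 12
= 62 time units


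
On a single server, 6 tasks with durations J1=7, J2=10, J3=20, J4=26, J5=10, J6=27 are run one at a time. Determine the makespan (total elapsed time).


Sequential makespan: sum all processing times
= 7 + 10 + 20 + 26 + 10 + 27
= 100 time units


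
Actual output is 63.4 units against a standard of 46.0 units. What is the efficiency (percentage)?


Efficiency = (actual / standard) × 100
= (63.4 / 46.0) × 100
= 137.8%


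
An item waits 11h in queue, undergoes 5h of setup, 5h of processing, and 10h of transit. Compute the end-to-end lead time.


Lead time = queue + setup + processing + transit
= 11 + 5 + 5 + 10
= 31 hours


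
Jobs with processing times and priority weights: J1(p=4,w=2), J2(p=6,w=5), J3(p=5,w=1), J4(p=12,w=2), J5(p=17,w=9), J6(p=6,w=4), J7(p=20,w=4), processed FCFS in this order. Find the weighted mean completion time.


Completion times:
  J1: C=4, w×C=2×4=8
  J2: C=10, w×C=5×10=50
  J3: C=15, w×C=1×15=15
  J4: C=27, w×C=2×27=54
  J5: C=44, w×C=9×44=396
  J6: C=50, w×C=4×50=200
  J7: C=70, w×C=4×70=280
Sum w×C = 1003
Sum w = 27
Weighted avg = 1003/27
= 37.15


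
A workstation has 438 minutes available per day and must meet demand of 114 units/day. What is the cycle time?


Cycle time = available time / demand
= 438 / 114
= 3.84 min/unit


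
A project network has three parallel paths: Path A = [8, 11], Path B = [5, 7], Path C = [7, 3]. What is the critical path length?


Path A: 8 + 11 = 19
Path B: 5 + 7 = 12
Path C: 7 + 3 = 10
Critical path = longest = max(19, 12, 10)
= 19 (Path A)


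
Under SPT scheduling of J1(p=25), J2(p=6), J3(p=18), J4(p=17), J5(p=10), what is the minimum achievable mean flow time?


SPT order: J2 → J5 → J4 → J3 → J1
Completion times:
  J2: C=6
  J5: C=16
  J4: C=33
  J3: C=51
  J1: C=76
Sum = 182, n = 5
Mean flow = 182/5
= 36.40


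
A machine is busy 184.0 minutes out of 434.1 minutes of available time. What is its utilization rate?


Utilization = busy / total × 100
= 184.0 / 434.1 × 100
= 42.4%


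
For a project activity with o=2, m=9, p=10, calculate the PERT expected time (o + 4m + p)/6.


te = (o + 4m + p) / 6
= (2 + 4×9 + 10) / 6
= (2 + 36 + 10) / 6
= 48 / 6
= 8.00


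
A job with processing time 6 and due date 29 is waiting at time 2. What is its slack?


Slack = due - current_time - processing
= 29 - 2 - 6
= 21


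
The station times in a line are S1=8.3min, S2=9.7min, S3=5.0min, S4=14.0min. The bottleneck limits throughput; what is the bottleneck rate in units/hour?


Bottleneck = longest station time
Station times: [8.3, 9.7, 5.0, 14.0]
Max = 14.0 min
Rate = 60 / 14.0
= 4.29 units/hour (bottleneck: 14.0min)


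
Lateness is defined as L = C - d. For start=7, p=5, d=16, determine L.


Completion = 7 + 5 = 12
Lateness = C - d = 12 - 16
= -4


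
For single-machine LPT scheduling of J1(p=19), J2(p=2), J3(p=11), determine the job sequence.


LPT: sort by longest processing time first
  J1: p=19
  J3: p=11
  J2: p=2
Order: J1 → J3 → J2


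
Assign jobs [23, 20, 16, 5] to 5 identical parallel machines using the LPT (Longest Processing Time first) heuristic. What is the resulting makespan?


Jobs (LPT sorted): [23, 20, 16, 5]
Machines: 5
  J=23 → Machine 1 (load: 0+23=23)
  J=20 → Machine 2 (load: 0+20=20)
  J=16 → Machine 3 (load: 0+16=16)
  J=5 → Machine 4 (load: 0+5=5)
Machine loads: [23, 20, 16, 5, 0]
Makespan = max = 23 time units


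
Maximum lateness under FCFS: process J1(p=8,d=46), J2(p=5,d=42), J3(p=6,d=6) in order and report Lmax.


Lateness per job (L = C - d):
  J1: C=8, d=46, L=-38
  J2: C=13, d=42, L=-29
  J3: C=19, d=6, L=13
Lmax = max(-38, -29, 13)
= 13


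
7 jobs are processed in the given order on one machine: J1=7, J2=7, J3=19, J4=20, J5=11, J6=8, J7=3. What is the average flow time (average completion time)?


Completion times:
  J1: completes at 7
  J2: completes at 14
  J3: completes at 33
  J4: completes at 53
  J5: completes at 64
  J6: completes at 72
  J7: completes at 75
Sum = 318
Average = 318/7
= 45.43


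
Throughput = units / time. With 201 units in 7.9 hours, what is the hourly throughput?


Throughput = units / time
= 201 / 7.9
= 25.4 units/hour


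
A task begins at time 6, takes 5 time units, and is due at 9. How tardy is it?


Completion = start + processing = 6 + 5 = 11
Tardiness = max(0, C - d) = max(0, 11 - 9)
= max(0, 2)
= 2


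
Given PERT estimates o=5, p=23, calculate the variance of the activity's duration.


σ² = ((p - o) / 6)² = (p - o)² / 36
= (23 - 5)² / 36
= 18² / 36
= 324 / 36
= 9.0000


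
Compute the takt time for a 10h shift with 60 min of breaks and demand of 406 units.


Available = 10×60 - 60 = 540 min
Takt time = 540 / 406
= 1.33 min/unit


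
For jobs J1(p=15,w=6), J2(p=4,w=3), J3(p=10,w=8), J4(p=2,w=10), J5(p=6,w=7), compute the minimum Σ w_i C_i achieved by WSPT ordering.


WSPT order (by p/w): J4 → J5 → J3 → J2 → J1
  J4: C=2, w·C=10×2=20
  J5: C=8, w·C=7×8=56
  J3: C=18, w·C=8×18=144
  J2: C=22, w·C=3×22=66
  J1: C=37, w·C=6×37=222
Σ w·C = 508
= 508


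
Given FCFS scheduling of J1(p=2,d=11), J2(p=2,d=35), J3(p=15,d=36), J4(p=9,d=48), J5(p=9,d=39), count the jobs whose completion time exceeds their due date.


Completion vs due date:
  J1: C=2, d=11 → on time
  J2: C=4, d=35 → on time
  J3: C=19, d=36 → on time
  J4: C=28, d=48 → on time
  J5: C=37, d=39 → on time
Tardy jobs: none
Count = 0


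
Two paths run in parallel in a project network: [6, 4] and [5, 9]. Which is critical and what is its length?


Path A: 6 + 4 = 10
Path B: 5 + 9 = 14
Critical path = longest = max(10, 14)
= 14 (Path B)


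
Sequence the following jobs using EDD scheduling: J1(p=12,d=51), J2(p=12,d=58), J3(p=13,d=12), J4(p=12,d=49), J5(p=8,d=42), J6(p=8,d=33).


EDD: sort by earliest due date
  J3: d=12, p=13
  J6: d=33, p=8
  J5: d=42, p=8
  J4: d=49, p=12
  J1: d=51, p=12
  J2: d=58, p=12
Order: J3 → J6 → J5 → J4 → J1 → J2


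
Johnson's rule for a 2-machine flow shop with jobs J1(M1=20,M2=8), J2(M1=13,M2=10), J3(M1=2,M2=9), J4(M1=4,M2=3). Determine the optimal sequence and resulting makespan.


Johnson's rule:
Group 1 (M1≤M2, sort by M1): ['J3']
Group 2 (M1>M2, sort desc M2): ['J2', 'J1', 'J4']
Sequence: J3 → J2 → J1 → J4
Makespan calculation:
  J3: M1 done=2, M2 done=11
  J2: M1 done=15, M2 done=25
  J1: M1 done=35, M2 done=43
  J4: M1 done=39, M2 done=46
= Sequence: J3 → J2 → J1 → J4, Makespan: 46


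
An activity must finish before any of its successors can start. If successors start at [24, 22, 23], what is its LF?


LF = min of all successor start times
Successors start at: [24, 22, 23]
LF = min(24, 22, 23)
= 22


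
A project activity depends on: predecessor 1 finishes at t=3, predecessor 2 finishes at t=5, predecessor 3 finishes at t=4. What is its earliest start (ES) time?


ES = max of all predecessor completion times
Predecessors: [3, 5, 4]
ES = max(3, 5, 4)
= 5


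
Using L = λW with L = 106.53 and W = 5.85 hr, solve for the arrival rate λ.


Little's law: L = λW → λ = L / W
= 106.53 / 5.85
= 18.21 per hour


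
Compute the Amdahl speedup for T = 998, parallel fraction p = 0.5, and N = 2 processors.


Amdahl's law: T_p = T × ((1-p) + p/N)
= 998 × ((1-0.5) + 0.5/2)
= 998 × (0.50 + 0.2500)
= 998 × 0.7500
= 748.50
Speedup = 998/748.50
= 1.33×


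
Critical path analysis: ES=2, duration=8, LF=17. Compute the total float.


EF = ES + duration = 2 + 8 = 10
LS = LF - duration = 17 - 8 = 9
Total Float = LF - EF = 17 - 10
(or LS - ES = 9 - 2)
= 7


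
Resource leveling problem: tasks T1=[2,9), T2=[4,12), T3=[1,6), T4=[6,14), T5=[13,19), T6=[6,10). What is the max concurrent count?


Check each time point for overlaps:
  t=6: 4 tasks active (T1, T2, T4, T6)
Max concurrent = 4


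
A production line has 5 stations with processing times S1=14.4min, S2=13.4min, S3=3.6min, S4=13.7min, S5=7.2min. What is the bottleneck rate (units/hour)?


Bottleneck = longest station time
Station times: [14.4, 13.4, 3.6, 13.7, 7.2]
Max = 14.4 min
Rate = 60 / 14.4
= 4.17 units/hour (bottleneck: 14.4min)


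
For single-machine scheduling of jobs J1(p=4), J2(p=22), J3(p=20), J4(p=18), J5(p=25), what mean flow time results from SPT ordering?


SPT order: J1 → J4 → J3 → J2 → J5
Completion times:
  J1: C=4
  J4: C=22
  J3: C=42
  J2: C=64
  J5: C=89
Sum = 221, n = 5
Mean flow = 221/5
= 44.20


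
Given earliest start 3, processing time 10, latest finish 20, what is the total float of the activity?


EF = ES + duration = 3 + 10 = 13
LS = LF - duration = 20 - 10 = 10
Total Float = LF - EF = 20 - 13
(or LS - ES = 10 - 3)
= 7


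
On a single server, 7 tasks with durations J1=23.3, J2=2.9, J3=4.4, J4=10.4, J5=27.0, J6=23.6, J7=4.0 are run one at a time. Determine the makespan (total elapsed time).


Sequential makespan: sum all processing times
= 23.3 + 2.9 + 4.4 + 10.4 + 27.0 + 23.6 + 4.0
= 95.6 time units


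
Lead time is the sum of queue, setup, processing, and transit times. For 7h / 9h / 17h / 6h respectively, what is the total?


Lead time = queue + setup + processing + transit
= 7 + 9 + 17 + 6
= 39 hours


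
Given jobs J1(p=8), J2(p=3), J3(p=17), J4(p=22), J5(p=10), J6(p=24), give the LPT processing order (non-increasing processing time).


LPT: sort by longest processing time first
  J6: p=24
  J4: p=22
  J3: p=17
  J5: p=10
  J1: p=8
  J2: p=3
Order: J6 → J4 → J3 → J5 → J1 → J2


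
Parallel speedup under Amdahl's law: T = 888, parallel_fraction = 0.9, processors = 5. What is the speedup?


Amdahl's law: T_p = T × ((1-p) + p/N)
= 888 × ((1-0.9) + 0.9/5)
= 888 × (0.10 + 0.1800)
= 888 × 0.2800
= 248.64
Speedup = 888/248.64
= 3.57×


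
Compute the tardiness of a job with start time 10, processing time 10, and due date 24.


Completion = start + processing = 10 + 10 = 20
Tardiness = max(0, C - d) = max(0, 20 - 24)
= max(0, -4)
= 0


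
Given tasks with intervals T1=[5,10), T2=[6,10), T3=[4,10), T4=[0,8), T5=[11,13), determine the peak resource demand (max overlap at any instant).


Check each time point for overlaps:
  t=6: 4 tasks active (T1, T2, T3, T4)
Max concurrent = 4


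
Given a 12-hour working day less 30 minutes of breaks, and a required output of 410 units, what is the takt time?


Available = 12×60 - 30 = 690 min
Takt time = 690 / 410
= 1.68 min/unit
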